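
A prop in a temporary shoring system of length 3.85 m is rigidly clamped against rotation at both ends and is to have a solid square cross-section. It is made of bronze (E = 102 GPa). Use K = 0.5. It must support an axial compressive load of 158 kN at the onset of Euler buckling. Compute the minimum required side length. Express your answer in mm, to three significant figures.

a ≈ 51.4 mm

L_e = K·L = 0.5 × 3.85 = 1.925 m
Required I = P_cr·L_e²/(π²E) = 1.580×10^5 × 1.925² / (π² × 1.02×10^11) = 5.816×10^-7 m⁴
I_req = 5.816×10^5 mm⁴
Solid square: I = a⁴/12  ⇒  a = (12I)^(1/4) = (12×5.816×10^5)^(1/4) = 51.4 mm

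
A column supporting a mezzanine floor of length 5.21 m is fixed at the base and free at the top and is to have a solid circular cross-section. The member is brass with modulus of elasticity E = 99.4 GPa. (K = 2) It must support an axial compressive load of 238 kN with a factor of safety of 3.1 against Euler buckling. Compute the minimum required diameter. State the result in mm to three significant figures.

d ≈ 202 mm

Required P_cr = n·P = 3.1 × 238 = 737.8 kN
L_e = K·L = 2 × 5.21 = 10.42 m
Required I = P_cr·L_e²/(π²E) = 7.378×10^5 × 10.42² / (π² × 9.94×10^10) = 8.166×10^-5 m⁴
I_req = 8.166×10^7 mm⁴
Solid circle: I = πd⁴/64  ⇒  d = (64I/π)^(1/4) = (64×8.166×10^7/π)^(1/4) = 202 mm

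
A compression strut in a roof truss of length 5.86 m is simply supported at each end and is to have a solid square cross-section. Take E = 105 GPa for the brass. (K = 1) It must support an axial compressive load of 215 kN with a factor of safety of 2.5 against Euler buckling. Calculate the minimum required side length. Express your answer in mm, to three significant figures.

a ≈ 121 mm

Required P_cr = n·P = 2.5 × 215 = 537.5 kN
L_e = K·L = 1 × 5.86 = 5.860 m
Required I = P_cr·L_e²/(π²E) = 5.375×10^5 × 5.860² / (π² × 1.05×10^11) = 1.781×10^-5 m⁴
I_req = 1.781×10^7 mm⁴
Solid square: I = a⁴/12  ⇒  a = (12I)^(1/4) = (12×1.781×10^7)^(1/4) = 121 mm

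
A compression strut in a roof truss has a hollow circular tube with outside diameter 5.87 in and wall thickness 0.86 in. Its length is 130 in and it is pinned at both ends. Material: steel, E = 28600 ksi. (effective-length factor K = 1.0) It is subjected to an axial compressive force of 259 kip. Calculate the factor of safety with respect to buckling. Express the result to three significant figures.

Inner diameter d_i = 5.87 − 2×0.86 = 4.150 in
I = π(d_o⁴ − d_i⁴)/64 = π(5.87⁴ − 4.150⁴)/64 = 43.72 in⁴
Effective length L_e = K·L = 1 × 130 = 130.0 in
P_cr = π²EI / L_e² = π² × 28600×10³ × 43.72 / 130.0² = 7.302×10^5 lb
Factor of safety n = P_cr / P = 730.23 / 259 = 2.82

n ≈ 2.82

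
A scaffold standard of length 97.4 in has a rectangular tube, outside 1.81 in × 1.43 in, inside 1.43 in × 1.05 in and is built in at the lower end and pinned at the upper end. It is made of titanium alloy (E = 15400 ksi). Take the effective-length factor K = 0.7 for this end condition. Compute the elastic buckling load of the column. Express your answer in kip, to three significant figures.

Weak-axis I_min = (h_o·b_o³ − h_i·b_i³)/12 with b_o = 1.43, b_i = 1.050 in (shorter outer/inner sides).
I_min = (1.81×1.43³ − 1.430×1.050³)/12 = 0.3031 in⁴
Effective length L_e = K·L = 0.7 × 97.4 = 68.18 in
P_cr = π²EI / L_e² = π² × 15400×10³ × 0.3031 / 68.18² = 9.911×10^3 lb

P_cr ≈ 9.91 kip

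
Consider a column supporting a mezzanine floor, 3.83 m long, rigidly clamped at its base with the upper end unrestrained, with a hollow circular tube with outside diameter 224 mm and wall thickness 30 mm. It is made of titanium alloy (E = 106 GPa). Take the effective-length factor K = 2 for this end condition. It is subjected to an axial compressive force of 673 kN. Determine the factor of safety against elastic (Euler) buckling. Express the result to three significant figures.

Inner diameter d_i = 224 − 2×30 = 164.0 mm
I = π(d_o⁴ − d_i⁴)/64 = π(224⁴ − 164.0⁴)/64 = 8.807×10^7 mm⁴
I = 8.807×10^7 mm⁴ = 8.807×10^-5 m⁴
Effective length L_e = K·L = 2 × 3.83 = 7.660 m
P_cr = π²EI / L_e² = π² × 106×10⁹ × 8.807×10^-5 / 7.660² = 1.570×10^6 N
Factor of safety n = P_cr / P = 1570.4 / 673 = 2.33

n ≈ 2.33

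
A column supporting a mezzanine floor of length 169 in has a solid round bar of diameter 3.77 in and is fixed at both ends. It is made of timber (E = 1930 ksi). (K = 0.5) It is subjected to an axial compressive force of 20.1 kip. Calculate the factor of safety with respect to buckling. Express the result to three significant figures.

I = πd⁴/64 = π×3.77⁴/64 = 9.916 in⁴
Effective length L_e = K·L = 0.5 × 169 = 84.50 in
P_cr = π²EI / L_e² = π² × 1930×10³ × 9.916 / 84.50² = 2.645×10^4 lb
Factor of safety n = P_cr / P = 26.453 / 20.1 = 1.32

n ≈ 1.32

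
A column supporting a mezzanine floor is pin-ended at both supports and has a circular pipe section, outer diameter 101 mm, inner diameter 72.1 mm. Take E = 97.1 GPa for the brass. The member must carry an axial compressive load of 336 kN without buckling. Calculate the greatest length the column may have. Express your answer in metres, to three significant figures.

d_o = 101 mm, d_i = 72.1 mm
I = π(d_o⁴ − d_i⁴)/64 = π(101⁴ − 72.10⁴)/64 = 3.782×10^6 mm⁴
I = 3.782×10^-6 m⁴
At the buckling limit P_cr = P = 3.360×10^5 N
From P_cr = π²EI/(K·L)²:  L = (1/K)·√(π²EI/P_cr) = (1/1)·√(π²×9.71×10^10×3.782×10^-6/3.360×10^5)
L = 3.28 m

L_max ≈ 3.28 m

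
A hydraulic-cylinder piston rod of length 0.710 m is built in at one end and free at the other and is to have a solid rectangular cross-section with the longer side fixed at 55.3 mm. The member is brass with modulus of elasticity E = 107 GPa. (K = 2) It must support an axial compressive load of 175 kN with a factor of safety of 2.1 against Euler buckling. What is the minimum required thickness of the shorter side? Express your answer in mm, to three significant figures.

Required P_cr = n·P = 2.1 × 175 = 367.5 kN
L_e = K·L = 2 × 0.710 = 1.420 m
Required I = P_cr·L_e²/(π²E) = 3.675×10^5 × 1.420² / (π² × 1.07×10^11) = 7.017×10^-7 m⁴
I_req = 7.017×10^5 mm⁴
Rectangle, weak axis: I_min = h·b³/12 with h = 55.3 mm fixed  ⇒  b = (12I/h)^(1/3) = 53.4 mm

b ≈ 53.4 mm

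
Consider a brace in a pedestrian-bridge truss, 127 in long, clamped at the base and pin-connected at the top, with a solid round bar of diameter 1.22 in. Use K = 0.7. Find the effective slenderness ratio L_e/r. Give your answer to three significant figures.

For a solid circle r = d/4 = 1.22/4 = 0.3050 in
L_e = K·L = 0.7 × 127 = 88.90 in
λ = L_e / r_min = 88.900 / 0.3050 = 291

λ ≈ 291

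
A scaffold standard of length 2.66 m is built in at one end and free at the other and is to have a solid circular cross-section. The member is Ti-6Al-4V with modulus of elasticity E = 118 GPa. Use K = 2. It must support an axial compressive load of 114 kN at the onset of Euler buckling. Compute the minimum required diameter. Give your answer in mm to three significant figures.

L_e = K·L = 2 × 2.66 = 5.320 m
Required I = P_cr·L_e²/(π²E) = 1.140×10^5 × 5.320² / (π² × 1.18×10^11) = 2.770×10^-6 m⁴
I_req = 2.770×10^6 mm⁴
Solid circle: I = πd⁴/64  ⇒  d = (64I/π)^(1/4) = (64×2.770×10^6/π)^(1/4) = 86.7 mm

d ≈ 86.7 mm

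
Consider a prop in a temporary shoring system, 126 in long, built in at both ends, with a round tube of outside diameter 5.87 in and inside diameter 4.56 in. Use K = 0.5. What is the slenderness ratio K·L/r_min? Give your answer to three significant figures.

d_o = 5.87 in, d_i = 4.56 in
I = π(d_o⁴ − d_i⁴)/64 = π(5.87⁴ − 4.560⁴)/64 = 37.06 in⁴
A = 10.73 in²;  r_min = √(I/A) = √(37.06/10.73) = 1.858 in
L_e = K·L = 0.5 × 126 = 63.00 in
λ = L_e / r_min = 63.000 / 1.858 = 33.9

λ ≈ 33.9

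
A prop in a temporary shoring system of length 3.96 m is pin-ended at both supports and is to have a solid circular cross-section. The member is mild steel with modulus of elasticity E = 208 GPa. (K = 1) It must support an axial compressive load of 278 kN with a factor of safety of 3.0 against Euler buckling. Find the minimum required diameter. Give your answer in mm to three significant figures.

d ≈ 107 mm

Required P_cr = n·P = 3.0 × 278 = 834.0 kN
L_e = K·L = 1 × 3.96 = 3.960 m
Required I = P_cr·L_e²/(π²E) = 8.340×10^5 × 3.960² / (π² × 2.08×10^11) = 6.371×10^-6 m⁴
I_req = 6.371×10^6 mm⁴
Solid circle: I = πd⁴/64  ⇒  d = (64I/π)^(1/4) = (64×6.371×10^6/π)^(1/4) = 107 mm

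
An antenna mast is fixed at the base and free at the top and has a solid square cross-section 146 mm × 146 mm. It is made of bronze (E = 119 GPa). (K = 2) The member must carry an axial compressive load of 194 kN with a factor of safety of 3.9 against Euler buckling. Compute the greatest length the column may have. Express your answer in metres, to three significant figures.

I = a⁴/12 = 146⁴/12 = 3.786×10^7 mm⁴
I = 3.786×10^-5 m⁴
Required critical load P_cr = n·P = 3.9 × 194 = 756.6 kN = 7.566×10^5 N
From P_cr = π²EI/(K·L)²:  L = (1/K)·√(π²EI/P_cr) = (1/2)·√(π²×1.19×10^11×3.786×10^-5/7.566×10^5)
L = 3.83 m

L_max ≈ 3.83 m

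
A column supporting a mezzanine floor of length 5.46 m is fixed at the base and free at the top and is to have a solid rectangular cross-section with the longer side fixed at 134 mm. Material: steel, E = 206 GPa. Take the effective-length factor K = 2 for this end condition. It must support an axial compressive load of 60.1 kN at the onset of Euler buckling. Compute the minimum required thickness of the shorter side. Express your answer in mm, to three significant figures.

L_e = K·L = 2 × 5.46 = 10.92 m
Required I = P_cr·L_e²/(π²E) = 6.010×10^4 × 10.92² / (π² × 2.06×10^11) = 3.525×10^-6 m⁴
I_req = 3.525×10^6 mm⁴
Rectangle, weak axis: I_min = h·b³/12 with h = 134 mm fixed  ⇒  b = (12I/h)^(1/3) = 68.1 mm

b ≈ 68.1 mm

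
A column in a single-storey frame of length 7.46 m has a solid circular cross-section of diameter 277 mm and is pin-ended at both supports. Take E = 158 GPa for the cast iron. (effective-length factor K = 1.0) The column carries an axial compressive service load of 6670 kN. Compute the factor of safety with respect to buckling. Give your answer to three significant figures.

n ≈ 1.21

I = πd⁴/64 = π×277⁴/64 = 2.890×10^8 mm⁴
I = 2.890×10^8 mm⁴ = 2.890×10^-4 m⁴
Effective length L_e = K·L = 1 × 7.46 = 7.460 m
P_cr = π²EI / L_e² = π² × 158×10⁹ × 2.890×10^-4 / 7.460² = 8.098×10^6 N
Factor of safety n = P_cr / P = 8097.8 / 6670 = 1.21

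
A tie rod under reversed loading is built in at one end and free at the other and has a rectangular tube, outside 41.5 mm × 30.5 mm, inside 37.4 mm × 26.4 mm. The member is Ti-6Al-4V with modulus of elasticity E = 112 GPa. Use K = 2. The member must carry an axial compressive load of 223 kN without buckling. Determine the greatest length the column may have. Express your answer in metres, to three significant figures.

Weak-axis I_min = (h_o·b_o³ − h_i·b_i³)/12 with b_o = 30.5, b_i = 26.40 mm (shorter outer/inner sides).
I_min = (41.5×30.5³ − 37.40×26.40³)/12 = 4.078×10^4 mm⁴
I = 4.078×10^-8 m⁴
At the buckling limit P_cr = P = 2.230×10^5 N
From P_cr = π²EI/(K·L)²:  L = (1/K)·√(π²EI/P_cr) = (1/2)·√(π²×1.12×10^11×4.078×10^-8/2.230×10^5)
L = 0.225 m

L_max ≈ 0.225 m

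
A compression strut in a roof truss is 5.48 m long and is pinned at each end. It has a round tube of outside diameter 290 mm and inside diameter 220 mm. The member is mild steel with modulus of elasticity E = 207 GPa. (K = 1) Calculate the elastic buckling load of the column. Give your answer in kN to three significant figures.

d_o = 290 mm, d_i = 220 mm
I = π(d_o⁴ − d_i⁴)/64 = π(290⁴ − 220.0⁴)/64 = 2.322×10^8 mm⁴
I = 2.322×10^8 mm⁴ = 2.322×10^-4 m⁴
Effective length L_e = K·L = 1 × 5.48 = 5.480 m
P_cr = π²EI / L_e² = π² × 207×10⁹ × 2.322×10^-4 / 5.480² = 1.580×10^7 N

P_cr ≈ 15800 kN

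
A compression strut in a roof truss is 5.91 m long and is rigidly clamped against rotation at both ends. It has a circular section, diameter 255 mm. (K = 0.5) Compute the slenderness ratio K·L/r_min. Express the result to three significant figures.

λ ≈ 46.4

I = πd⁴/64 = π×255⁴/64 = 2.076×10^8 mm⁴
A = 5.107×10^4 mm²;  r_min = √(I/A) = √(2.076×10^8/5.107×10^4) = 63.75 mm
L_e = K·L = 0.5 × 5.91 m = 2.955 m = 2955.0 mm
λ = L_e / r_min = 2955.0 / 63.75 = 46.4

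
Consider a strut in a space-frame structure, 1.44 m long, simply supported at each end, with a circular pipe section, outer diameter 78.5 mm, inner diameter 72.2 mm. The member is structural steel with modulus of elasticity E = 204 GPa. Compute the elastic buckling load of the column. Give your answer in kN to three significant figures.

d_o = 78.5 mm, d_i = 72.2 mm
I = π(d_o⁴ − d_i⁴)/64 = π(78.5⁴ − 72.20⁴)/64 = 5.301×10^5 mm⁴
I = 5.301×10^5 mm⁴ = 5.301×10^-7 m⁴
Effective length L_e = K·L = 1 × 1.44 = 1.440 m
P_cr = π²EI / L_e² = π² × 204×10⁹ × 5.301×10^-7 / 1.440² = 5.147×10^5 N

P_cr ≈ 515 kN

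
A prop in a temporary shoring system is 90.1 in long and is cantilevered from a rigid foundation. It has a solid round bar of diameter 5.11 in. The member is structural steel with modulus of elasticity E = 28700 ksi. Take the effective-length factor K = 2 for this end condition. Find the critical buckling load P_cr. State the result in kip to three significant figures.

P_cr ≈ 292 kip

I = πd⁴/64 = π×5.11⁴/64 = 33.47 in⁴
Effective length L_e = K·L = 2 × 90.1 = 180.2 in
P_cr = π²EI / L_e² = π² × 28700×10³ × 33.47 / 180.2² = 2.920×10^5 lb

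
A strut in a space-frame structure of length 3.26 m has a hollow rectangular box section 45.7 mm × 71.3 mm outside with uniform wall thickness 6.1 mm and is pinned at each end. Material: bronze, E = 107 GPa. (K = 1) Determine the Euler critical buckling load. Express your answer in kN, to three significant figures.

Inner dimensions: h_i = 71.3 − 2×6.1 = 59.10 mm, b_i = 45.7 − 2×6.1 = 33.50 mm
Weak-axis I_min = (h_o·b_o³ − h_i·b_i³)/12 with b_o = 45.7, b_i = 33.50 mm (shorter outer/inner sides).
I_min = (71.3×45.7³ − 59.10×33.50³)/12 = 3.819×10^5 mm⁴
I = 3.819×10^5 mm⁴ = 3.819×10^-7 m⁴
Effective length L_e = K·L = 1 × 3.26 = 3.260 m
P_cr = π²EI / L_e² = π² × 107×10⁹ × 3.819×10^-7 / 3.260² = 3.795×10^4 N

P_cr ≈ 38.0 kN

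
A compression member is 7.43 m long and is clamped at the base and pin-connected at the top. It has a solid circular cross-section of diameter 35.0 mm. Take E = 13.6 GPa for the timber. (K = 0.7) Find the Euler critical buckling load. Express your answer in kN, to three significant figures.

P_cr ≈ 0.366 kN

I = πd⁴/64 = π×35.0⁴/64 = 7.366×10^4 mm⁴
I = 7.366×10^4 mm⁴ = 7.366×10^-8 m⁴
Effective length L_e = K·L = 0.7 × 7.43 = 5.201 m
P_cr = π²EI / L_e² = π² × 13.6×10⁹ × 7.366×10^-8 / 5.201² = 365.5 N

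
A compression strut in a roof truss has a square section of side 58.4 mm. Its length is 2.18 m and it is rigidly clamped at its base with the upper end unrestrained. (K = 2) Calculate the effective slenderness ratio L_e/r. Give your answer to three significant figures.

For a square r = a/√12 = 58.4/√12 = 16.86 mm
L_e = K·L = 2 × 2.18 m = 4.360 m = 4360.0 mm
λ = L_e / r_min = 4360.0 / 16.86 = 259

λ ≈ 259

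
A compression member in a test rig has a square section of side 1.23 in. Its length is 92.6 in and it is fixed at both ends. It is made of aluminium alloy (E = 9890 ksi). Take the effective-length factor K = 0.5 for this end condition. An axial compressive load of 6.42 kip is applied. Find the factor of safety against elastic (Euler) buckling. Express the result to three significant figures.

n ≈ 1.35

I = a⁴/12 = 1.23⁴/12 = 0.1907 in⁴
Effective length L_e = K·L = 0.5 × 92.6 = 46.30 in
P_cr = π²EI / L_e² = π² × 9890×10³ × 0.1907 / 46.30² = 8.685×10^3 lb
Factor of safety n = P_cr / P = 8.6851 / 6.42 = 1.35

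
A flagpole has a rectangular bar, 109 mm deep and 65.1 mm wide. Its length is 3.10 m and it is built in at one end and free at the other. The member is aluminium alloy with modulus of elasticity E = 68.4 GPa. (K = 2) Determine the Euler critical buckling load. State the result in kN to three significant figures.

P_cr ≈ 44.0 kN

Buckling occurs about the weak axis: I_min = h·b³/12 with b = 65.1 mm (the shorter side).
I_min = 109×65.1³/12 = 2.506×10^6 mm⁴
I = 2.506×10^6 mm⁴ = 2.506×10^-6 m⁴
Effective length L_e = K·L = 2 × 3.10 = 6.200 m
P_cr = π²EI / L_e² = π² × 68.4×10⁹ × 2.506×10^-6 / 6.200² = 4.401×10^4 N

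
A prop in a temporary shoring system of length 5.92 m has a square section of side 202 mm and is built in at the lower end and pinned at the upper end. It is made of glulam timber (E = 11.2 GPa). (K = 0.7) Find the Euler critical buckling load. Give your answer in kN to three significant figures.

I = a⁴/12 = 202⁴/12 = 1.387×10^8 mm⁴
I = 1.387×10^8 mm⁴ = 1.387×10^-4 m⁴
Effective length L_e = K·L = 0.7 × 5.92 = 4.144 m
P_cr = π²EI / L_e² = π² × 11.2×10⁹ × 1.387×10^-4 / 4.144² = 8.931×10^5 N

P_cr ≈ 893 kN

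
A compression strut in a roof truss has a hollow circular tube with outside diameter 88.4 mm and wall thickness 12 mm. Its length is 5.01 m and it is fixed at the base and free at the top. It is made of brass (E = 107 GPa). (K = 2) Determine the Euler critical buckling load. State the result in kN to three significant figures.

Inner diameter d_i = 88.4 − 2×12 = 64.40 mm
I = π(d_o⁴ − d_i⁴)/64 = π(88.4⁴ − 64.40⁴)/64 = 2.153×10^6 mm⁴
I = 2.153×10^6 mm⁴ = 2.153×10^-6 m⁴
Effective length L_e = K·L = 2 × 5.01 = 10.02 m
P_cr = π²EI / L_e² = π² × 107×10⁹ × 2.153×10^-6 / 10.02² = 2.265×10^4 N

P_cr ≈ 22.6 kN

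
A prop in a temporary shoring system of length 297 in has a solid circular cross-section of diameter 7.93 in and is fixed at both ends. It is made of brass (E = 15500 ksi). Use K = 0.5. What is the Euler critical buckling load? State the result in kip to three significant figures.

P_cr ≈ 1350 kip

I = πd⁴/64 = π×7.93⁴/64 = 194.1 in⁴
Effective length L_e = K·L = 0.5 × 297 = 148.5 in
P_cr = π²EI / L_e² = π² × 15500×10³ × 194.1 / 148.5² = 1.347×10^6 lb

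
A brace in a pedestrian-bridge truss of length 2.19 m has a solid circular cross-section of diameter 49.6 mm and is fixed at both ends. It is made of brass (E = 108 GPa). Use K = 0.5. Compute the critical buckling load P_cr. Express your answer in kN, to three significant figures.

I = πd⁴/64 = π×49.6⁴/64 = 2.971×10^5 mm⁴
I = 2.971×10^5 mm⁴ = 2.971×10^-7 m⁴
Effective length L_e = K·L = 0.5 × 2.19 = 1.095 m
P_cr = π²EI / L_e² = π² × 108×10⁹ × 2.971×10^-7 / 1.095² = 2.641×10^5 N

P_cr ≈ 264 kN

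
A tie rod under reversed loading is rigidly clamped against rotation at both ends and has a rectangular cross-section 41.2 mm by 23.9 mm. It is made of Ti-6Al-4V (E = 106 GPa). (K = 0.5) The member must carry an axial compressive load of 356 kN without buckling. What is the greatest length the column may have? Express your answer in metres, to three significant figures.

L_max ≈ 0.742 m

Buckling occurs about the weak axis: I_min = h·b³/12 with b = 23.9 mm (the shorter side).
I_min = 41.2×23.9³/12 = 4.687×10^4 mm⁴
I = 4.687×10^-8 m⁴
At the buckling limit P_cr = P = 3.560×10^5 N
From P_cr = π²EI/(K·L)²:  L = (1/K)·√(π²EI/P_cr) = (1/0.5)·√(π²×1.06×10^11×4.687×10^-8/3.560×10^5)
L = 0.742 m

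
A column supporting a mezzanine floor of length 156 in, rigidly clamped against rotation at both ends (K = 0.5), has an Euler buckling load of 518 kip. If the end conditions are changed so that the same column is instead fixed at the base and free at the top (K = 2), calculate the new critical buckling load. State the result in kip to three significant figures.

P_cr ≈ 32.4 kip

P_cr ∝ 1/K², so P_cr,new = P_cr,old × (K_old/K_new)² = 518 × (0.5/2)²
= 518 × 0.06250 = 32.4 kip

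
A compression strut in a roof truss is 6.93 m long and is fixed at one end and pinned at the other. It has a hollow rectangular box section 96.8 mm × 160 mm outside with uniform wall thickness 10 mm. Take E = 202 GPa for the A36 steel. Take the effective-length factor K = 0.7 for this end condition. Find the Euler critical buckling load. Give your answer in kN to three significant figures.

Inner dimensions: h_i = 160 − 2×10 = 140.0 mm, b_i = 96.8 − 2×10 = 76.80 mm
Weak-axis I_min = (h_o·b_o³ − h_i·b_i³)/12 with b_o = 96.8, b_i = 76.80 mm (shorter outer/inner sides).
I_min = (160×96.8³ − 140.0×76.80³)/12 = 6.809×10^6 mm⁴
I = 6.809×10^6 mm⁴ = 6.809×10^-6 m⁴
Effective length L_e = K·L = 0.7 × 6.93 = 4.851 m
P_cr = π²EI / L_e² = π² × 202×10⁹ × 6.809×10^-6 / 4.851² = 5.769×10^5 N

P_cr ≈ 577 kN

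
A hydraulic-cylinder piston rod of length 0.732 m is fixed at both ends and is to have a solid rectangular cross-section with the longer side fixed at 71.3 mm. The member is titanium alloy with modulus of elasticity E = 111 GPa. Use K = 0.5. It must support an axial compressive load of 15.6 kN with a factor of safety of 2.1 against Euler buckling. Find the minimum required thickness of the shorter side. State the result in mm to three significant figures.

Required P_cr = n·P = 2.1 × 15.6 = 32.76 kN
L_e = K·L = 0.5 × 0.732 = 0.3660 m
Required I = P_cr·L_e²/(π²E) = 3.276×10^4 × 0.3660² / (π² × 1.11×10^11) = 4.006×10^-9 m⁴
I_req = 4.006×10^3 mm⁴
Rectangle, weak axis: I_min = h·b³/12 with h = 71.3 mm fixed  ⇒  b = (12I/h)^(1/3) = 8.77 mm

b ≈ 8.77 mm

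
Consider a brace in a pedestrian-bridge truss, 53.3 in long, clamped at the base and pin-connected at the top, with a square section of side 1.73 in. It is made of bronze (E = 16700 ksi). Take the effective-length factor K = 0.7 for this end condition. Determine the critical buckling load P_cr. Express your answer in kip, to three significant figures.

I = a⁴/12 = 1.73⁴/12 = 0.7465 in⁴
Effective length L_e = K·L = 0.7 × 53.3 = 37.31 in
P_cr = π²EI / L_e² = π² × 16700×10³ × 0.7465 / 37.31² = 8.838×10^4 lb

P_cr ≈ 88.4 kip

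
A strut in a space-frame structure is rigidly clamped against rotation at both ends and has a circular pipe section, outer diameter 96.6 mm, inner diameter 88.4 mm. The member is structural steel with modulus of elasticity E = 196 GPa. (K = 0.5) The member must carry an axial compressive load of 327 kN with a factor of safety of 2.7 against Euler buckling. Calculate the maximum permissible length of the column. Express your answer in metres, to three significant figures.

d_o = 96.6 mm, d_i = 88.4 mm
I = π(d_o⁴ − d_i⁴)/64 = π(96.6⁴ − 88.40⁴)/64 = 1.277×10^6 mm⁴
I = 1.277×10^-6 m⁴
Required critical load P_cr = n·P = 2.7 × 327 = 882.9 kN = 8.829×10^5 N
From P_cr = π²EI/(K·L)²:  L = (1/K)·√(π²EI/P_cr) = (1/0.5)·√(π²×1.96×10^11×1.277×10^-6/8.829×10^5)
L = 3.35 m

L_max ≈ 3.35 m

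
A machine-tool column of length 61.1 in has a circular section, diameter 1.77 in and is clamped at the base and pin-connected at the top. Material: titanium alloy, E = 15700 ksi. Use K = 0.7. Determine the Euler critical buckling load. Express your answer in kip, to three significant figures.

P_cr ≈ 40.8 kip

I = πd⁴/64 = π×1.77⁴/64 = 0.4818 in⁴
Effective length L_e = K·L = 0.7 × 61.1 = 42.77 in
P_cr = π²EI / L_e² = π² × 15700×10³ × 0.4818 / 42.77² = 4.081×10^4 lb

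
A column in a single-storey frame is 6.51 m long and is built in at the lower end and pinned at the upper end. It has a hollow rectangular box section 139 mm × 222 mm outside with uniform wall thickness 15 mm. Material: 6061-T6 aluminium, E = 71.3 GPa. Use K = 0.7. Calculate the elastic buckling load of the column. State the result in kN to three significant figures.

P_cr ≈ 981 kN

Inner dimensions: h_i = 222 − 2×15 = 192.0 mm, b_i = 139 − 2×15 = 109.0 mm
Weak-axis I_min = (h_o·b_o³ − h_i·b_i³)/12 with b_o = 139, b_i = 109.0 mm (shorter outer/inner sides).
I_min = (222×139³ − 192.0×109.0³)/12 = 2.896×10^7 mm⁴
I = 2.896×10^7 mm⁴ = 2.896×10^-5 m⁴
Effective length L_e = K·L = 0.7 × 6.51 = 4.557 m
P_cr = π²EI / L_e² = π² × 71.3×10⁹ × 2.896×10^-5 / 4.557² = 9.815×10^5 N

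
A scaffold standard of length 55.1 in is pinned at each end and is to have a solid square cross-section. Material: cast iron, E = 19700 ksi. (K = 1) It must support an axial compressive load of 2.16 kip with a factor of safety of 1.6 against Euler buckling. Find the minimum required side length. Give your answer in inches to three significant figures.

Required P_cr = n·P = 1.6 × 2.16 = 3.456 kip
L_e = K·L = 1 × 55.1 = 55.10 in
Required I = P_cr·L_e²/(π²E) = 3.456×10^3 × 55.10² / (π² × 1.97×10^7) = 5.396×10^-2 in⁴
Solid square: I = a⁴/12  ⇒  a = (12I)^(1/4) = (12×5.396×10^-2)^(1/4) = 0.897 in

a ≈ 0.897 in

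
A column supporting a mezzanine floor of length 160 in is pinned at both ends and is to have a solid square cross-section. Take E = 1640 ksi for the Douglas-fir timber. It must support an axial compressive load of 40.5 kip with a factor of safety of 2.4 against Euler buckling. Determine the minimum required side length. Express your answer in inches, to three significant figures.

a ≈ 6.55 in

Required P_cr = n·P = 2.4 × 40.5 = 97.20 kip
L_e = K·L = 1 × 160 = 160.0 in
Required I = P_cr·L_e²/(π²E) = 9.720×10^4 × 160.0² / (π² × 1.64×10^6) = 153.7 in⁴
Solid square: I = a⁴/12  ⇒  a = (12I)^(1/4) = (12×153.7)^(1/4) = 6.55 in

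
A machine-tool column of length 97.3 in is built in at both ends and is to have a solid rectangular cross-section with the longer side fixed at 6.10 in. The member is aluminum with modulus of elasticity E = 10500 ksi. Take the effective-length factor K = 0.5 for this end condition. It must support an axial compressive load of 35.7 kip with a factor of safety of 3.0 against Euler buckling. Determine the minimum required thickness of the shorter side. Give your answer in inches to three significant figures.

b ≈ 1.69 in

Required P_cr = n·P = 3.0 × 35.7 = 107.1 kip
L_e = K·L = 0.5 × 97.3 = 48.65 in
Required I = P_cr·L_e²/(π²E) = 1.071×10^5 × 48.65² / (π² × 1.05×10^7) = 2.446 in⁴
Rectangle, weak axis: I_min = h·b³/12 with h = 6.10 in fixed  ⇒  b = (12I/h)^(1/3) = 1.69 in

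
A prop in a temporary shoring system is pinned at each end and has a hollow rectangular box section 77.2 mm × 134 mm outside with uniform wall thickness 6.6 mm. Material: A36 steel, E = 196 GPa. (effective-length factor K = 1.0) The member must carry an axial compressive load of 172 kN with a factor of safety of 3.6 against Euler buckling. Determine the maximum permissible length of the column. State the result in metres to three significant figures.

L_max ≈ 2.79 m

Inner dimensions: h_i = 134 − 2×6.6 = 120.8 mm, b_i = 77.2 − 2×6.6 = 64.00 mm
Weak-axis I_min = (h_o·b_o³ − h_i·b_i³)/12 with b_o = 77.2, b_i = 64.00 mm (shorter outer/inner sides).
I_min = (134×77.2³ − 120.8×64.00³)/12 = 2.499×10^6 mm⁴
I = 2.499×10^-6 m⁴
Required critical load P_cr = n·P = 3.6 × 172 = 619.2 kN = 6.192×10^5 N
From P_cr = π²EI/(K·L)²:  L = (1/K)·√(π²EI/P_cr) = (1/1)·√(π²×1.96×10^11×2.499×10^-6/6.192×10^5)
L = 2.79 m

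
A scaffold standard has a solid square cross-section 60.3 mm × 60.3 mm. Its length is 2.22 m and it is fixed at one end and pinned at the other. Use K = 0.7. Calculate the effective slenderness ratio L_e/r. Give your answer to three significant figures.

λ ≈ 89.3

For a square r = a/√12 = 60.3/√12 = 17.41 mm
L_e = K·L = 0.7 × 2.22 m = 1.554 m = 1554.0 mm
λ = L_e / r_min = 1554.0 / 17.41 = 89.3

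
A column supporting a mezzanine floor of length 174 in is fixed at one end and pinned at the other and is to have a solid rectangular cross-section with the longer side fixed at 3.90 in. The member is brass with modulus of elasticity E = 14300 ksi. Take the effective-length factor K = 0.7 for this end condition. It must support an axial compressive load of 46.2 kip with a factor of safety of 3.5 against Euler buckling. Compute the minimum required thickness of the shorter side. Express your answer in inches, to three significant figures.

Required P_cr = n·P = 3.5 × 46.2 = 161.7 kip
L_e = K·L = 0.7 × 174 = 121.8 in
Required I = P_cr·L_e²/(π²E) = 1.617×10^5 × 121.8² / (π² × 1.43×10^7) = 17.00 in⁴
Rectangle, weak axis: I_min = h·b³/12 with h = 3.90 in fixed  ⇒  b = (12I/h)^(1/3) = 3.74 in

b ≈ 3.74 in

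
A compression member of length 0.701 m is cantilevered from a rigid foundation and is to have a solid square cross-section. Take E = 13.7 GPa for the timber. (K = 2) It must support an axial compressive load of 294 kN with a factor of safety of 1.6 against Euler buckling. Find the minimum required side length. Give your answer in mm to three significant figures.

Required P_cr = n·P = 1.6 × 294 = 470.4 kN
L_e = K·L = 2 × 0.701 = 1.402 m
Required I = P_cr·L_e²/(π²E) = 4.704×10^5 × 1.402² / (π² × 1.37×10^10) = 6.838×10^-6 m⁴
I_req = 6.838×10^6 mm⁴
Solid square: I = a⁴/12  ⇒  a = (12I)^(1/4) = (12×6.838×10^6)^(1/4) = 95.2 mm

a ≈ 95.2 mm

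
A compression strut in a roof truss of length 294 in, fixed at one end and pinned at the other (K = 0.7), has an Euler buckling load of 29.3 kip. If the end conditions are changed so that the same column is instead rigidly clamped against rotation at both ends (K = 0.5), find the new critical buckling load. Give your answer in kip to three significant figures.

P_cr ≈ 57.4 kip

P_cr ∝ 1/K², so P_cr,new = P_cr,old × (K_old/K_new)² = 29.3 × (0.7/0.5)²
= 29.3 × 1.960 = 57.4 kip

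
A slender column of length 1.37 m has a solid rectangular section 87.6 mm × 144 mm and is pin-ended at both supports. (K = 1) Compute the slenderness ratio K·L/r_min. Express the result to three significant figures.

λ ≈ 54.2

For a rectangle r_min = b/√12 = 87.6/√12 = 25.29 mm
L_e = K·L = 1 × 1.37 m = 1.370 m = 1370.0 mm
λ = L_e / r_min = 1370.0 / 25.29 = 54.2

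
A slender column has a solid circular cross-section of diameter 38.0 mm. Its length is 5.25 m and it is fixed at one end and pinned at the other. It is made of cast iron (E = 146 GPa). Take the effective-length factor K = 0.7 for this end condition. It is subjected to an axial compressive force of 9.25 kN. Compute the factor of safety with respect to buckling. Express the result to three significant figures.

n ≈ 1.18

I = πd⁴/64 = π×38.0⁴/64 = 1.024×10^5 mm⁴
I = 1.024×10^5 mm⁴ = 1.024×10^-7 m⁴
Effective length L_e = K·L = 0.7 × 5.25 = 3.675 m
P_cr = π²EI / L_e² = π² × 146×10⁹ × 1.024×10^-7 / 3.675² = 1.092×10^4 N
Factor of safety n = P_cr / P = 10.920 / 9.25 = 1.18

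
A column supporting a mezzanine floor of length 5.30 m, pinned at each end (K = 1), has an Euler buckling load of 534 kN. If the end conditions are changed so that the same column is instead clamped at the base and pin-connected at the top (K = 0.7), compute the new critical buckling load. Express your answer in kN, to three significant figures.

P_cr ∝ 1/K², so P_cr,new = P_cr,old × (K_old/K_new)² = 534 × (1/0.7)²
= 534 × 2.041 = 1090 kN

P_cr ≈ 1090 kN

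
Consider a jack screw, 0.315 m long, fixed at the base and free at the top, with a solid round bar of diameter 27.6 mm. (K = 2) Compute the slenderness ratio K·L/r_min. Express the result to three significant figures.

λ ≈ 91.3

For a solid circle r = d/4 = 27.6/4 = 6.900 mm
L_e = K·L = 2 × 0.315 m = 0.6300 m = 630.00 mm
λ = L_e / r_min = 630.00 / 6.900 = 91.3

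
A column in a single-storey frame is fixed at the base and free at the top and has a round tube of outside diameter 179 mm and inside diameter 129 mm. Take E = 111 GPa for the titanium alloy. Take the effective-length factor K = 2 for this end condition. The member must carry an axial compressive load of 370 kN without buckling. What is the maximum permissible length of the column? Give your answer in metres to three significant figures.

L_max ≈ 5.22 m

d_o = 179 mm, d_i = 129 mm
I = π(d_o⁴ − d_i⁴)/64 = π(179⁴ − 129.0⁴)/64 = 3.680×10^7 mm⁴
I = 3.680×10^-5 m⁴
At the buckling limit P_cr = P = 3.700×10^5 N
From P_cr = π²EI/(K·L)²:  L = (1/K)·√(π²EI/P_cr) = (1/2)·√(π²×1.11×10^11×3.680×10^-5/3.700×10^5)
L = 5.22 m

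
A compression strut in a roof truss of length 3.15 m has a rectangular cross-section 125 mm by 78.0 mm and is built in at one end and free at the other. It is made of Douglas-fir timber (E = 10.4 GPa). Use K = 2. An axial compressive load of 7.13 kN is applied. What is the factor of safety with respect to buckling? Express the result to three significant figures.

Buckling occurs about the weak axis: I_min = h·b³/12 with b = 78.0 mm (the shorter side).
I_min = 125×78.0³/12 = 4.943×10^6 mm⁴
I = 4.943×10^6 mm⁴ = 4.943×10^-6 m⁴
Effective length L_e = K·L = 2 × 3.15 = 6.300 m
P_cr = π²EI / L_e² = π² × 10.4×10⁹ × 4.943×10^-6 / 6.300² = 1.278×10^4 N
Factor of safety n = P_cr / P = 12.784 / 7.13 = 1.79

n ≈ 1.79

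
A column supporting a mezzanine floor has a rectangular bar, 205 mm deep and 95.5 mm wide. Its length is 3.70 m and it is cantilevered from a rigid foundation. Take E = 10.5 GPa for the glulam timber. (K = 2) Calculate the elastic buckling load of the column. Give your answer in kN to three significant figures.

Buckling occurs about the weak axis: I_min = h·b³/12 with b = 95.5 mm (the shorter side).
I_min = 205×95.5³/12 = 1.488×10^7 mm⁴
I = 1.488×10^7 mm⁴ = 1.488×10^-5 m⁴
Effective length L_e = K·L = 2 × 3.70 = 7.400 m
P_cr = π²EI / L_e² = π² × 10.5×10⁹ × 1.488×10^-5 / 7.400² = 2.816×10^4 N

P_cr ≈ 28.2 kN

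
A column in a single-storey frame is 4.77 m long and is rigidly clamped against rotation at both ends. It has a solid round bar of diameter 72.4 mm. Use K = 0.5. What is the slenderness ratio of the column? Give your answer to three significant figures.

For a solid circle r = d/4 = 72.4/4 = 18.10 mm
L_e = K·L = 0.5 × 4.77 m = 2.385 m = 2385.0 mm
λ = L_e / r_min = 2385.0 / 18.10 = 132

λ ≈ 132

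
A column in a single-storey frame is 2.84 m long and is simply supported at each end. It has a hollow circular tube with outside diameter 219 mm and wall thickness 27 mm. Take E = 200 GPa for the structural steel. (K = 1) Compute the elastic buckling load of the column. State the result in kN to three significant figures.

P_cr ≈ 18700 kN

Inner diameter d_i = 219 − 2×27 = 165.0 mm
I = π(d_o⁴ − d_i⁴)/64 = π(219⁴ − 165.0⁴)/64 = 7.653×10^7 mm⁴
I = 7.653×10^7 mm⁴ = 7.653×10^-5 m⁴
Effective length L_e = K·L = 1 × 2.84 = 2.840 m
P_cr = π²EI / L_e² = π² × 200×10⁹ × 7.653×10^-5 / 2.840² = 1.873×10^7 N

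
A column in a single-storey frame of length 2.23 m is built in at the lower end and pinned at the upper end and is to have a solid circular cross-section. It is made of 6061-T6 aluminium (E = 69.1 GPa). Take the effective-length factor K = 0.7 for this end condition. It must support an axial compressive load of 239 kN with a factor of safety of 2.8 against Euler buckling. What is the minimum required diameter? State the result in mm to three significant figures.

d ≈ 83.5 mm

Required P_cr = n·P = 2.8 × 239 = 669.2 kN
L_e = K·L = 0.7 × 2.23 = 1.561 m
Required I = P_cr·L_e²/(π²E) = 6.692×10^5 × 1.561² / (π² × 6.91×10^10) = 2.391×10^-6 m⁴
I_req = 2.391×10^6 mm⁴
Solid circle: I = πd⁴/64  ⇒  d = (64I/π)^(1/4) = (64×2.391×10^6/π)^(1/4) = 83.5 mm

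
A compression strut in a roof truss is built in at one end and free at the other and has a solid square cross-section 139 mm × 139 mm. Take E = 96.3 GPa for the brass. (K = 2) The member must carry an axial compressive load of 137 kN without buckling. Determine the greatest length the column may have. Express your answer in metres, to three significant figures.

I = a⁴/12 = 139⁴/12 = 3.111×10^7 mm⁴
I = 3.111×10^-5 m⁴
At the buckling limit P_cr = P = 1.370×10^5 N
From P_cr = π²EI/(K·L)²:  L = (1/K)·√(π²EI/P_cr) = (1/2)·√(π²×9.63×10^10×3.111×10^-5/1.370×10^5)
L = 7.35 m

L_max ≈ 7.35 m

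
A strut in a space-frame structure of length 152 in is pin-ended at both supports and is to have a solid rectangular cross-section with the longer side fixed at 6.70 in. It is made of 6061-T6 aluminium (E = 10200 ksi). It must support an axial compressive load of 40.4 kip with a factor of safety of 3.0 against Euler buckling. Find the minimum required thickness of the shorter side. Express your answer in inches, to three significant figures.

b ≈ 3.68 in

Required P_cr = n·P = 3.0 × 40.4 = 121.2 kip
L_e = K·L = 1 × 152 = 152.0 in
Required I = P_cr·L_e²/(π²E) = 1.212×10^5 × 152.0² / (π² × 1.02×10^7) = 27.82 in⁴
Rectangle, weak axis: I_min = h·b³/12 with h = 6.70 in fixed  ⇒  b = (12I/h)^(1/3) = 3.68 in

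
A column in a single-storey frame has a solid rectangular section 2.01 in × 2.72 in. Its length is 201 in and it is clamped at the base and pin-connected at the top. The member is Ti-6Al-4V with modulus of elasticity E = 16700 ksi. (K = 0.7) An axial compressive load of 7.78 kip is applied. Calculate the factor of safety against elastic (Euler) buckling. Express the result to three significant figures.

Buckling occurs about the weak axis: I_min = h·b³/12 with b = 2.01 in (the shorter side).
I_min = 2.72×2.01³/12 = 1.841 in⁴
Effective length L_e = K·L = 0.7 × 201 = 140.7 in
P_cr = π²EI / L_e² = π² × 16700×10³ × 1.841 / 140.7² = 1.533×10^4 lb
Factor of safety n = P_cr / P = 15.325 / 7.78 = 1.97

n ≈ 1.97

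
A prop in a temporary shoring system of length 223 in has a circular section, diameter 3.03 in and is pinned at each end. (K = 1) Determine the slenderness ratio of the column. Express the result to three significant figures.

λ ≈ 294

For a solid circle r = d/4 = 3.03/4 = 0.7575 in
L_e = K·L = 1 × 223 = 223.0 in
λ = L_e / r_min = 223.00 / 0.7575 = 294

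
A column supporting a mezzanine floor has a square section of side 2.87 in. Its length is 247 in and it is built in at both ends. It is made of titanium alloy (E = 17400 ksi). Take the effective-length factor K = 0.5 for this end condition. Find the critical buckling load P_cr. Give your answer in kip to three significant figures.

I = a⁴/12 = 2.87⁴/12 = 5.654 in⁴
Effective length L_e = K·L = 0.5 × 247 = 123.5 in
P_cr = π²EI / L_e² = π² × 17400×10³ × 5.654 / 123.5² = 6.366×10^4 lb

P_cr ≈ 63.7 kip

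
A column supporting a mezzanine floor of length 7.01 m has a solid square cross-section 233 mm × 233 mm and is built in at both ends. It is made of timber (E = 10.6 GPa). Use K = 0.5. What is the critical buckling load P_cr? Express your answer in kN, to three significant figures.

P_cr ≈ 2090 kN

I = a⁴/12 = 233⁴/12 = 2.456×10^8 mm⁴
I = 2.456×10^8 mm⁴ = 2.456×10^-4 m⁴
Effective length L_e = K·L = 0.5 × 7.01 = 3.505 m
P_cr = π²EI / L_e² = π² × 10.6×10⁹ × 2.456×10^-4 / 3.505² = 2.092×10^6 N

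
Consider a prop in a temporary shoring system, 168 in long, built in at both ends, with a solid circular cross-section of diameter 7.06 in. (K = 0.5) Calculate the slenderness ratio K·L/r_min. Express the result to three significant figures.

λ ≈ 47.6

For a solid circle r = d/4 = 7.06/4 = 1.765 in
L_e = K·L = 0.5 × 168 = 84.00 in
λ = L_e / r_min = 84.000 / 1.765 = 47.6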